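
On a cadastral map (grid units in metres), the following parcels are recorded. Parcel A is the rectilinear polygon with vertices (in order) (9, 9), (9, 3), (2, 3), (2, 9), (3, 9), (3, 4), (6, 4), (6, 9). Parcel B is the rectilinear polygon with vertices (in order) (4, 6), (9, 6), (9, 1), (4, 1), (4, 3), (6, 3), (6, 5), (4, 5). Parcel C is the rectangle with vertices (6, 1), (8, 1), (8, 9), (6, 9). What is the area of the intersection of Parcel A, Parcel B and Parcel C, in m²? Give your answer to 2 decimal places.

The intersection is the polygon with vertices (6,3), (6,4), (6,5), (6,6), (8,6), (8,3).
By the shoelace formula its area is 6.00.

6.00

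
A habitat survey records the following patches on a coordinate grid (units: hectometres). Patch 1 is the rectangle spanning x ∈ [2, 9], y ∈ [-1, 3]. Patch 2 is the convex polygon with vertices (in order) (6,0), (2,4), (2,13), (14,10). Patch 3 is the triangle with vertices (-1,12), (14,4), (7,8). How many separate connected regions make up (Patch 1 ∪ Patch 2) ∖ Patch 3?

2

(Patch 1 ∪ Patch 2) ∖ Patch 3 splits into 2 disjoint pieces (area 68.3935, area 39.8676).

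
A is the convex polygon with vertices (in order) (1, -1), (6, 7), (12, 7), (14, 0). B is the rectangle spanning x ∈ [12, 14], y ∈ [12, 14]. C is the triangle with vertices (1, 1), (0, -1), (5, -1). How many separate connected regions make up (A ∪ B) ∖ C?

2

(A ∪ B) ∖ C splits into 2 disjoint pieces (area 67.9857, area 4).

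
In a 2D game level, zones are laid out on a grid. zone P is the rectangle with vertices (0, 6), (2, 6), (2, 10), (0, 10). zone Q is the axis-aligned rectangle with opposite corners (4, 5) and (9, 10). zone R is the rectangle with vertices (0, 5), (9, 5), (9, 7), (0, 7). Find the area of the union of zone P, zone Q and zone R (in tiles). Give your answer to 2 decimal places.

39.00

By inclusion–exclusion:
Individual areas: |zone P| = 8, |zone Q| = 25, |zone R| = 18.
|zone P∩zone Q| = 0 (no overlap).
|zone P∩zone R|: x∈[0,2], y∈[6,7] → 2·1 = 2.
|zone Q∩zone R|: x∈[4,9], y∈[5,7] → 5·2 = 10.
|zone P∩zone Q∩zone R| = 0.
|zone P ∪ zone Q ∪ zone R| = 51 − 12 + 0 = 39.00.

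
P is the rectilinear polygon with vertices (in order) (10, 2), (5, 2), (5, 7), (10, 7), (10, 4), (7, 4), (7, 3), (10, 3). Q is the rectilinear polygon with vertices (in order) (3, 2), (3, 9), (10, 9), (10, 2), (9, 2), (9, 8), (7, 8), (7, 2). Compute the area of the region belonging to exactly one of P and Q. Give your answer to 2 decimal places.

31.00

|P| = 22, |Q| = 37, |P∩Q| = 14.
|P △ Q| = |P| + |Q| − 2·|P∩Q| = 22 + 37 − 28 = 31.00.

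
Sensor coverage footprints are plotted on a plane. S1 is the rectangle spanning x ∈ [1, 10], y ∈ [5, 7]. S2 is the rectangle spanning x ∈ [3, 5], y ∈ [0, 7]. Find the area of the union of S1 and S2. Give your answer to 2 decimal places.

28.00

By inclusion–exclusion:
Individual areas: |S1| = 18, |S2| = 14.
|S1∩S2|: x∈[3,5], y∈[5,7] → 2·2 = 4.
|S1 ∪ S2| = 32 − 4 = 28.00.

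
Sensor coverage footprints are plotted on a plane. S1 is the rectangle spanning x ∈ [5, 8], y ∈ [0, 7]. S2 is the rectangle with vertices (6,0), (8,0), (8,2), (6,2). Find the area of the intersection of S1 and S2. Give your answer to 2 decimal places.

|S1∩S2|: x∈[6,8], y∈[0,2] → 2·2 = 4.

4.00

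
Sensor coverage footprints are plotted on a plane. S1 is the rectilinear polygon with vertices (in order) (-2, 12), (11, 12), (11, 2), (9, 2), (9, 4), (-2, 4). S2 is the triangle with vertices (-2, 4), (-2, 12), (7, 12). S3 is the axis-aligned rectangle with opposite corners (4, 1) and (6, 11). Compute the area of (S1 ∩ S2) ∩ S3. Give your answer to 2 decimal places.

The region (S1 ∩ S2) ∩ S3 is the polygon with vertices (4,9.333), (4,11), (5.875,11).
By the shoelace formula its area is 1.56.

1.56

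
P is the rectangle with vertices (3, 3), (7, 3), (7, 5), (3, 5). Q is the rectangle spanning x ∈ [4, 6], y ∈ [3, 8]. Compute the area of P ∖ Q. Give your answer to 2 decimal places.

4.00

|P∩Q|: x∈[4,6], y∈[3,5] → 2·2 = 4.
|P| = 8.
|P ∖ Q| = |P| − |P∩Q| = 8 − 4 = 4.00.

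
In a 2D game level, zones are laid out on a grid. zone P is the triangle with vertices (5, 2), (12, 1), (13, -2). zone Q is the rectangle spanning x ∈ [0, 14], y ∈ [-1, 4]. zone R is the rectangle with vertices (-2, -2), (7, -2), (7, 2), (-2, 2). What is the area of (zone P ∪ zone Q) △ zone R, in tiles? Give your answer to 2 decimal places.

|zone P ∪ zone Q| = 70.8333.
|(zone P ∪ zone Q) ∩ zone R| = 21.
|(zone P ∪ zone Q) △ zone R| = 70.8333 + 36 − 42 = 64.83.

64.83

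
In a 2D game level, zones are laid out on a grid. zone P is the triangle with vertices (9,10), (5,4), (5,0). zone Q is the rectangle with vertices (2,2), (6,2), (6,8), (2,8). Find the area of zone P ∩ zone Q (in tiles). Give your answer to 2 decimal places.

2.70

The intersection is the polygon with vertices (5,4), (6,5.5), (6,2.5), (5.8,2), (5,2).
By the shoelace formula its area is 2.70.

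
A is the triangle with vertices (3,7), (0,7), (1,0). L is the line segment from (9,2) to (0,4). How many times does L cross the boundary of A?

The segment meets the boundary at (0.443,3.902), (2.015,3.552).

2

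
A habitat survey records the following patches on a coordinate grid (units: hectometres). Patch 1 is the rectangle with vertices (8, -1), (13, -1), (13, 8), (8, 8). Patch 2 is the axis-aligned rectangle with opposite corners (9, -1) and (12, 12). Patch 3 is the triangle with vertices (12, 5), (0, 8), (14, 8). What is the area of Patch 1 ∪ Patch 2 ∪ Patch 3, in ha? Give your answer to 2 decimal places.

65.75

By inclusion–exclusion:
Individual areas: |Patch 1| = 45, |Patch 2| = 39, |Patch 3| = 21.
|Patch 1∩Patch 2|: x∈[9,12], y∈[-1,8] → 3·9 = 27.
|Patch 1∩Patch 3| = 12.25.
|Patch 2∩Patch 3| = 7.875.
|Patch 1∩Patch 2∩Patch 3| = 7.875.
|Patch 1 ∪ Patch 2 ∪ Patch 3| = 105 − 47.125 + 7.875 = 65.75.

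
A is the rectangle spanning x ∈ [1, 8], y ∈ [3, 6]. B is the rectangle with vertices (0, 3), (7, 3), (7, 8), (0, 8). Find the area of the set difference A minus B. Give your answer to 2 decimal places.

|A∩B|: x∈[1,7], y∈[3,6] → 6·3 = 18.
|A| = 21.
|A ∖ B| = |A| − |A∩B| = 21 − 18 = 3.00.

3.00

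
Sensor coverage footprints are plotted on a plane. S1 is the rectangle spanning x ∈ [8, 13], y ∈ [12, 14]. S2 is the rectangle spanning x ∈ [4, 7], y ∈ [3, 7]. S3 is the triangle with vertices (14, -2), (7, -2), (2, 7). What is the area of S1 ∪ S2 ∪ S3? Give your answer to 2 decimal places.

By inclusion–exclusion:
Individual areas: |S1| = 10, |S2| = 12, |S3| = 31.5.
|S1∩S2| = 0 (no overlap).
|S1∩S3| = 0.
|S2∩S3| = 4.0806.
|S1∩S2∩S3| = 0.
|S1 ∪ S2 ∪ S3| = 53.5 − 4.0806 + 0 = 49.42.

49.42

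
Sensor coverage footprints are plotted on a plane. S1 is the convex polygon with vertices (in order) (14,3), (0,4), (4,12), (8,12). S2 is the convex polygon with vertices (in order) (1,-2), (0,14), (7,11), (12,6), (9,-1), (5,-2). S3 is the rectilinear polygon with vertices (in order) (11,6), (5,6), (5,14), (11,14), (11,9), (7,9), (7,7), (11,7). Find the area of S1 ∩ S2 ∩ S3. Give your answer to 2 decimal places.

16.86

The intersection is the polygon with vertices (7,11), (9,9), (7,9), (7,7), (11,7), (11,6), (5,6), (5,11.857).
By the shoelace formula its area is 16.86.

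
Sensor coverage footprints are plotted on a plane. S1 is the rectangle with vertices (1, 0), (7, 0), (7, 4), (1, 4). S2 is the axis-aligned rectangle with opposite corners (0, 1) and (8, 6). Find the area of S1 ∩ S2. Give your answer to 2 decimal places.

|S1∩S2|: x∈[1,7], y∈[1,4] → 6·3 = 18.

18.00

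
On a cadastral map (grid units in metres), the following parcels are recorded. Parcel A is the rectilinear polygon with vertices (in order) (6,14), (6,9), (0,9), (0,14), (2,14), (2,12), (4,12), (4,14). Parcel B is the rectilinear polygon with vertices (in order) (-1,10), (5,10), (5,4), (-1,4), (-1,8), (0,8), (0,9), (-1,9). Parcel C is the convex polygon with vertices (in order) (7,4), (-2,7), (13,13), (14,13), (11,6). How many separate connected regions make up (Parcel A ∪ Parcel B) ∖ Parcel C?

(Parcel A ∪ Parcel B) ∖ Parcel C splits into 2 disjoint pieces (area 10, area 27.4).

2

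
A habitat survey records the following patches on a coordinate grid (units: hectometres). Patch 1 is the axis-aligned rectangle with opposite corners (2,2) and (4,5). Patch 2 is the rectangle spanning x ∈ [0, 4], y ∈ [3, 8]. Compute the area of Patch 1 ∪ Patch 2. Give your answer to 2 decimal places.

22.00

By inclusion–exclusion:
Individual areas: |Patch 1| = 6, |Patch 2| = 20.
|Patch 1∩Patch 2|: x∈[2,4], y∈[3,5] → 2·2 = 4.
|Patch 1 ∪ Patch 2| = 26 − 4 = 22.00.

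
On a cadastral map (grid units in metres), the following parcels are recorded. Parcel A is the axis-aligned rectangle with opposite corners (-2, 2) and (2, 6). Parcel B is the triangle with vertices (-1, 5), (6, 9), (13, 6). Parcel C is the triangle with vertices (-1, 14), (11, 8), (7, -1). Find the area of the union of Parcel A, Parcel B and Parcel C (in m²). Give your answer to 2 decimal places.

By inclusion–exclusion:
Individual areas: |Parcel A| = 16, |Parcel B| = 24.5, |Parcel C| = 66.
|Parcel A∩Parcel B| = 1.8036.
|Parcel A∩Parcel C| = 0.
|Parcel B∩Parcel C| = 18.4374.
|Parcel A∩Parcel B∩Parcel C| = 0.
|Parcel A ∪ Parcel B ∪ Parcel C| = 106.5 − 20.2409 + 0 = 86.26.

86.26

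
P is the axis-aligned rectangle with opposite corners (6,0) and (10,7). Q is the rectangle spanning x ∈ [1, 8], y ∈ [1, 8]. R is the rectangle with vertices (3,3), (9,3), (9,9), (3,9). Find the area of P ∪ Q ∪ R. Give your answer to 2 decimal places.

By inclusion–exclusion:
Individual areas: |P| = 28, |Q| = 49, |R| = 36.
|P∩Q|: x∈[6,8], y∈[1,7] → 2·6 = 12.
|P∩R|: x∈[6,9], y∈[3,7] → 3·4 = 12.
|Q∩R|: x∈[3,8], y∈[3,8] → 5·5 = 25.
|P∩Q∩R| = 8.
|P ∪ Q ∪ R| = 113 − 49 + 8 = 72.00.

72.00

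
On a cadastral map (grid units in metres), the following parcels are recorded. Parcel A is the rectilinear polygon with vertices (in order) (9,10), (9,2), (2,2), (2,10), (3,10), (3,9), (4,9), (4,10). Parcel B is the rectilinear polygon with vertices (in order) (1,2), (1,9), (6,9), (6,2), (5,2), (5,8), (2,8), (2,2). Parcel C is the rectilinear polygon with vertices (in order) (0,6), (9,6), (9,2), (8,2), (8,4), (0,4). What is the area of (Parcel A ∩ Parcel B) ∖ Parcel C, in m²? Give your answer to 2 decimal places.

8.00

|Parcel A ∩ Parcel B| = 10.
|(Parcel A ∩ Parcel B) ∩ Parcel C| = 2.
|(Parcel A ∩ Parcel B) ∖ Parcel C| = 10 − 2 = 8.00.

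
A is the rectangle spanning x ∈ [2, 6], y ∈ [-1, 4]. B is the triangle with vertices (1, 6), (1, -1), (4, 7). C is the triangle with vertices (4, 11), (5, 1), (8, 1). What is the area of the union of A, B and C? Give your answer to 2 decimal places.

41.03

By inclusion–exclusion:
Individual areas: |A| = 20, |B| = 10.5, |C| = 15.
|A∩B| = 1.0208.
|A∩C| = 3.45.
|B∩C| = 0.
|A∩B∩C| = 0.
|A ∪ B ∪ C| = 45.5 − 4.4708 + 0 = 41.03.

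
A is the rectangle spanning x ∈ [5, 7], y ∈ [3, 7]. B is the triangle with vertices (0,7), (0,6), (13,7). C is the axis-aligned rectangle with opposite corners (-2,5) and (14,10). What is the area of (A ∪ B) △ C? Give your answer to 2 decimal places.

|A ∪ B| = 13.4231.
|(A ∪ B) ∩ C| = 9.4231.
|(A ∪ B) △ C| = 13.4231 + 80 − 18.8462 = 74.58.

74.58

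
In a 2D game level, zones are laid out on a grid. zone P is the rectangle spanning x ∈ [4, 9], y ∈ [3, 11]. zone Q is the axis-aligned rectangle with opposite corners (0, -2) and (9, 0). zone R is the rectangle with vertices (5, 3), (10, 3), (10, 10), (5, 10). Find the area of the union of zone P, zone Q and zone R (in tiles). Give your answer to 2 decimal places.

65.00

By inclusion–exclusion:
Individual areas: |zone P| = 40, |zone Q| = 18, |zone R| = 35.
|zone P∩zone Q| = 0 (no overlap).
|zone P∩zone R|: x∈[5,9], y∈[3,10] → 4·7 = 28.
|zone Q∩zone R| = 0 (no overlap).
|zone P∩zone Q∩zone R| = 0.
|zone P ∪ zone Q ∪ zone R| = 93 − 28 + 0 = 65.00.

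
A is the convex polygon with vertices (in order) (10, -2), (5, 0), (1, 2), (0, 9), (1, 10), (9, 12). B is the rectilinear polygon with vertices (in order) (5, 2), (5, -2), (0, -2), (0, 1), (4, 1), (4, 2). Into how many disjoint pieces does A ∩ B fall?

A ∩ B is a single connected region.

1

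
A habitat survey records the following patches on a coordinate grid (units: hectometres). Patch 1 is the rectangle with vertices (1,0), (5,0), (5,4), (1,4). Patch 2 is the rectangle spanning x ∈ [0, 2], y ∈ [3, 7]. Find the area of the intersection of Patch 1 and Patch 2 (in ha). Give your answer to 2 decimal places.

|Patch 1∩Patch 2|: x∈[1,2], y∈[3,4] → 1·1 = 1.

1.00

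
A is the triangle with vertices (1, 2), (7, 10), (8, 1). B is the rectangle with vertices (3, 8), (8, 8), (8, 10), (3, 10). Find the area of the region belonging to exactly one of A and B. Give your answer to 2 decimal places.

|A| = 31, |B| = 10, |A∩B| = 1.7222.
|A △ B| = |A| + |B| − 2·|A∩B| = 31 + 10 − 3.4444 = 37.56.

37.56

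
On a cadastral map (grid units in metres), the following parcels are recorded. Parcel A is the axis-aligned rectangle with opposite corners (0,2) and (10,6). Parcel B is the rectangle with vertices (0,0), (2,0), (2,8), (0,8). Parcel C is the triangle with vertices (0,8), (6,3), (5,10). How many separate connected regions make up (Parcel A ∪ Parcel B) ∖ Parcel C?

(Parcel A ∪ Parcel B) ∖ Parcel C is a single connected region.

1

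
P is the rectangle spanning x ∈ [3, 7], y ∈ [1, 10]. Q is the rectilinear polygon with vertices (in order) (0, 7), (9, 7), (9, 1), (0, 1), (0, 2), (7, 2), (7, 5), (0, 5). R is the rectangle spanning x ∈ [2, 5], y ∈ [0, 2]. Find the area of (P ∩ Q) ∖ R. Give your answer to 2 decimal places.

|P ∩ Q| = 12.
|(P ∩ Q) ∩ R| = 2.
|(P ∩ Q) ∖ R| = 12 − 2 = 10.00.

10.00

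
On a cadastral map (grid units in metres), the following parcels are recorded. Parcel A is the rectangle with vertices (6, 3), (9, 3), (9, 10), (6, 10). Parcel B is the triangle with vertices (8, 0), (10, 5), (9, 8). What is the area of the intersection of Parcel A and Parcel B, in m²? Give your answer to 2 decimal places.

1.56

The intersection is the polygon with vertices (9,3), (8.375,3), (9,8).
By the shoelace formula its area is 1.56.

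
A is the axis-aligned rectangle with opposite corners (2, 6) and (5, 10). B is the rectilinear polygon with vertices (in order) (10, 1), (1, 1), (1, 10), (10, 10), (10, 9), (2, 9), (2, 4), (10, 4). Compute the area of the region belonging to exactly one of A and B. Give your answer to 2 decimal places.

47.00

|A| = 12, |B| = 41, |A∩B| = 3.
|A △ B| = |A| + |B| − 2·|A∩B| = 12 + 41 − 6 = 47.00.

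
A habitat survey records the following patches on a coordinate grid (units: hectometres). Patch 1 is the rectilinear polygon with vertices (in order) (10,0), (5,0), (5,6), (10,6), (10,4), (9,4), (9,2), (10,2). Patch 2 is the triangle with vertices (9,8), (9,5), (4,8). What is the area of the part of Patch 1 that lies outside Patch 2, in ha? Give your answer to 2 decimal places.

27.17

|Patch 1| = 28, |Patch 1∩Patch 2| = 0.8333.
|Patch 1 ∖ Patch 2| = |Patch 1| − |Patch 1∩Patch 2| = 28 − 0.8333 = 27.17.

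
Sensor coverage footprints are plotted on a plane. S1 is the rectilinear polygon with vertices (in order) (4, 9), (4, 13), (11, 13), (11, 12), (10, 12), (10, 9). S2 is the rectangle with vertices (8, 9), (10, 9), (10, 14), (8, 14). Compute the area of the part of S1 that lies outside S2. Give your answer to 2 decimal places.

|S1| = 25, |S1∩S2| = 8.
|S1 ∖ S2| = |S1| − |S1∩S2| = 25 − 8 = 17.00.

17.00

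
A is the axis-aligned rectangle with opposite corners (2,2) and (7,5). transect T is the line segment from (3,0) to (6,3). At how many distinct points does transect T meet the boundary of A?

The segment meets the boundary at (5,2).

1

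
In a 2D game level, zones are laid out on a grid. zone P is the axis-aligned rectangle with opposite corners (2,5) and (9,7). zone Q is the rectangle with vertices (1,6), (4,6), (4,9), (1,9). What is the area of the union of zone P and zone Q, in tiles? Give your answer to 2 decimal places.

By inclusion–exclusion:
Individual areas: |zone P| = 14, |zone Q| = 9.
|zone P∩zone Q|: x∈[2,4], y∈[6,7] → 2·1 = 2.
|zone P ∪ zone Q| = 23 − 2 = 21.00.

21.00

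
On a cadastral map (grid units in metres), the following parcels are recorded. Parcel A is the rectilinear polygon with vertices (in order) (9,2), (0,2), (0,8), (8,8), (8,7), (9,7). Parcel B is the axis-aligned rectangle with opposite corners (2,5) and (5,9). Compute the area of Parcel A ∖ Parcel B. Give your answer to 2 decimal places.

44.00

|Parcel A| = 53, |Parcel A∩Parcel B| = 9.
|Parcel A ∖ Parcel B| = |Parcel A| − |Parcel A∩Parcel B| = 53 − 9 = 44.00.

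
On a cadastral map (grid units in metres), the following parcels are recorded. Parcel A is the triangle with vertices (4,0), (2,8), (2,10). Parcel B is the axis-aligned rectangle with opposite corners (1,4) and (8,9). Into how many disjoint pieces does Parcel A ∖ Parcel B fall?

2

Parcel A ∖ Parcel B splits into 2 disjoint pieces (area 0.4, area 0.1).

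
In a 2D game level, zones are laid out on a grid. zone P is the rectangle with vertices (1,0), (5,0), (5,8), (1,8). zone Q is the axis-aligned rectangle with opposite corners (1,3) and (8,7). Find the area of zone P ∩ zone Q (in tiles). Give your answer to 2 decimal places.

16.00

|zone P∩zone Q|: x∈[1,5], y∈[3,7] → 4·4 = 16.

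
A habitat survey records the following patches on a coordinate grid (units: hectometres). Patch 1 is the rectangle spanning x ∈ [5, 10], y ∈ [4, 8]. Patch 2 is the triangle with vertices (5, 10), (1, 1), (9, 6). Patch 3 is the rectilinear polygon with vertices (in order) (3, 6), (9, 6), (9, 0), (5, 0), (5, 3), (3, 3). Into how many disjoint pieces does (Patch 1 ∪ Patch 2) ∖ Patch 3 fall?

2

(Patch 1 ∪ Patch 2) ∖ Patch 3 splits into 2 disjoint pieces (area 17.5556, area 3.7).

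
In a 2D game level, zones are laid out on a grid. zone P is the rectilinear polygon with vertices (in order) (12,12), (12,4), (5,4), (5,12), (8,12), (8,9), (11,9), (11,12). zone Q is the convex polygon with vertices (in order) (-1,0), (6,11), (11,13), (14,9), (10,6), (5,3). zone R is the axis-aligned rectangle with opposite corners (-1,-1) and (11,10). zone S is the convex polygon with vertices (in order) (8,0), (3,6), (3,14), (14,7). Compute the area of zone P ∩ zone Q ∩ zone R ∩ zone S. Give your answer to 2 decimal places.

27.18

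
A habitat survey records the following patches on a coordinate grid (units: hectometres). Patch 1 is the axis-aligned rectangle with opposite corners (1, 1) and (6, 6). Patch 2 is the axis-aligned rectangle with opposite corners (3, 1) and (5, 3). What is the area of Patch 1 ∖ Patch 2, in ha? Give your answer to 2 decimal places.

21.00

|Patch 1∩Patch 2|: x∈[3,5], y∈[1,3] → 2·2 = 4.
|Patch 1| = 25.
|Patch 1 ∖ Patch 2| = |Patch 1| − |Patch 1∩Patch 2| = 25 − 4 = 21.00.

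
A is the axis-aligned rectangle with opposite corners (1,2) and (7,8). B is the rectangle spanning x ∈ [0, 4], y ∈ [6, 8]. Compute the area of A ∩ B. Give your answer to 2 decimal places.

|A∩B|: x∈[1,4], y∈[6,8] → 3·2 = 6.

6.00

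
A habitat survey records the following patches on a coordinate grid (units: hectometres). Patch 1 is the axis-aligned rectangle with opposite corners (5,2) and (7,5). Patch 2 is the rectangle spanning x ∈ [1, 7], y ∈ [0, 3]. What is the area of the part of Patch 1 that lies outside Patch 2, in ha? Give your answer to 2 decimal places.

|Patch 1∩Patch 2|: x∈[5,7], y∈[2,3] → 2·1 = 2.
|Patch 1| = 6.
|Patch 1 ∖ Patch 2| = |Patch 1| − |Patch 1∩Patch 2| = 6 − 2 = 4.00.

4.00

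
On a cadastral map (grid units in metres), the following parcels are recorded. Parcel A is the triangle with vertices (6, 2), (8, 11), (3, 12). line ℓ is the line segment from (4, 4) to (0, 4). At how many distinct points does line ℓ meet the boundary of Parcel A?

The segment lies entirely outside Parcel A and never meets its boundary.

0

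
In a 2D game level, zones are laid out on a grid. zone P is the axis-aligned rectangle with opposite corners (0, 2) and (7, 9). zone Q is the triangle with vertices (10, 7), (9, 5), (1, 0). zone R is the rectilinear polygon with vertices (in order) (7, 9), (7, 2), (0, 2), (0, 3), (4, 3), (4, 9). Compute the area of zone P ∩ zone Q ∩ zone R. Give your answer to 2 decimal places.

The intersection is the polygon with vertices (4.2,2), (3.571,2), (7,4.667), (7,3.75).
By the shoelace formula its area is 2.12.

2.12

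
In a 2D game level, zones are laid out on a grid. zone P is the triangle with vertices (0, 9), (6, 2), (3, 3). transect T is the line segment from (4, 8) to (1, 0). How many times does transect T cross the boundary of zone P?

2

The segment meets the boundary at (2.5,4), (3.043,5.449).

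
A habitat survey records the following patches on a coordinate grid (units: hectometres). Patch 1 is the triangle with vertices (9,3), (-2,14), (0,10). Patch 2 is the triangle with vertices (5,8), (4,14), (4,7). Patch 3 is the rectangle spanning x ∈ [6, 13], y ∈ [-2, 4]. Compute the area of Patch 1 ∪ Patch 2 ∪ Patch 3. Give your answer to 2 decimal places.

By inclusion–exclusion:
Individual areas: |Patch 1| = 11, |Patch 2| = 3.5, |Patch 3| = 42.
|Patch 1∩Patch 2| = 0.25.
|Patch 1∩Patch 3| = 0.1429.
|Patch 2∩Patch 3| = 0.
|Patch 1∩Patch 2∩Patch 3| = 0.
|Patch 1 ∪ Patch 2 ∪ Patch 3| = 56.5 − 0.3929 + 0 = 56.11.

56.11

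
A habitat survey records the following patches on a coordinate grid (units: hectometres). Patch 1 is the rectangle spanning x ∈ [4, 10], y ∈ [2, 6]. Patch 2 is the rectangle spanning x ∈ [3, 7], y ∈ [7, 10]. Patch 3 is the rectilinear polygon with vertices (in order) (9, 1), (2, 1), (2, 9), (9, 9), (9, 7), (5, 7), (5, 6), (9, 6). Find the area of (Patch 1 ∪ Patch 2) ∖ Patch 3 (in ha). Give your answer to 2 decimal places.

|Patch 1 ∪ Patch 2| = 36.
|(Patch 1 ∪ Patch 2) ∩ Patch 3| = 28.
|(Patch 1 ∪ Patch 2) ∖ Patch 3| = 36 − 28 = 8.00.

8.00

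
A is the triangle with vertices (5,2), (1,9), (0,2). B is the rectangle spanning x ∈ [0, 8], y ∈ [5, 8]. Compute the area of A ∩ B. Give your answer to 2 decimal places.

5.36

The intersection is the polygon with vertices (3.286,5), (0.429,5), (0.857,8), (1.571,8).
By the shoelace formula its area is 5.36.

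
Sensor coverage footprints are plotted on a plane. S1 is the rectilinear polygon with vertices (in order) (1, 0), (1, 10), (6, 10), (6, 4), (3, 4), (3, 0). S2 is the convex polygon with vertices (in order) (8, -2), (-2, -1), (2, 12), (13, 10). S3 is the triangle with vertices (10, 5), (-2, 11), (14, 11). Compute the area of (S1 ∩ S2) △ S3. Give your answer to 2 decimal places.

|S1 ∩ S2| = 37.7596.
|(S1 ∩ S2) ∩ S3| = 8.5846.
|(S1 ∩ S2) △ S3| = 37.7596 + 48 − 17.1692 = 68.59.

68.59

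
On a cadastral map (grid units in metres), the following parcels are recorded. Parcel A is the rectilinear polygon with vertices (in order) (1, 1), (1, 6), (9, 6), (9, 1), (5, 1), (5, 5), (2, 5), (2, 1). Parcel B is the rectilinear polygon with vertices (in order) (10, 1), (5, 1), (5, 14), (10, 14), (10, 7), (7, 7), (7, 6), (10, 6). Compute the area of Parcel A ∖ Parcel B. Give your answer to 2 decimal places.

|Parcel A| = 28, |Parcel A∩Parcel B| = 20.
|Parcel A ∖ Parcel B| = |Parcel A| − |Parcel A∩Parcel B| = 28 − 20 = 8.00.

8.00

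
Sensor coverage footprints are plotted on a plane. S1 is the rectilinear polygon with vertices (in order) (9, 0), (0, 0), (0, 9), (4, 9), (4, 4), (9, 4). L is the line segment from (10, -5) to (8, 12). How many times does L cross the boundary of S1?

2

The segment meets the boundary at (8.941,4), (9,3.5).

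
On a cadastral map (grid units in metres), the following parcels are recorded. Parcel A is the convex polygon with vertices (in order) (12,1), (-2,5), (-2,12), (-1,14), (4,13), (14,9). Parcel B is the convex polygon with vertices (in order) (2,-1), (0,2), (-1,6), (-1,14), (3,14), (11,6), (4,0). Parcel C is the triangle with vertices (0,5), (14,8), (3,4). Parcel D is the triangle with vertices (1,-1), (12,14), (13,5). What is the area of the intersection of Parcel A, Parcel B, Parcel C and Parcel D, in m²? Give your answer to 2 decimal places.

3.82

The intersection is the polygon with vertices (5.273,4.826), (6.407,6.373), (9.882,7.118), (10.333,6.667).
By the shoelace formula its area is 3.82.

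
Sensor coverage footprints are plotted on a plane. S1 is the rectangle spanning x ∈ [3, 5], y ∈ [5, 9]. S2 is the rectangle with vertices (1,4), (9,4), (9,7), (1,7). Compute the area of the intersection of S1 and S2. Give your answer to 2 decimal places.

4.00

|S1∩S2|: x∈[3,5], y∈[5,7] → 2·2 = 4.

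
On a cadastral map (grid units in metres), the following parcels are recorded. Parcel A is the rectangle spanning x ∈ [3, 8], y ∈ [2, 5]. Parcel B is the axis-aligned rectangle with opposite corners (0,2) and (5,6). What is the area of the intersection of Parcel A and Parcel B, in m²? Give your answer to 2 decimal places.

6.00

|Parcel A∩Parcel B|: x∈[3,5], y∈[2,5] → 2·3 = 6.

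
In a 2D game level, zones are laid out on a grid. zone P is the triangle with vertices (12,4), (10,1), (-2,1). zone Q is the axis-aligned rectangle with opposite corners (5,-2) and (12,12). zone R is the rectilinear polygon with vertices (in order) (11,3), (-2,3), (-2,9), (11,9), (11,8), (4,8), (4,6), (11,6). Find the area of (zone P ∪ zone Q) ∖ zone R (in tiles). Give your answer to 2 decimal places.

79.25

|zone P ∪ zone Q| = 103.25.
|(zone P ∪ zone Q) ∩ zone R| = 24.
|(zone P ∪ zone Q) ∖ zone R| = 103.25 − 24 = 79.25.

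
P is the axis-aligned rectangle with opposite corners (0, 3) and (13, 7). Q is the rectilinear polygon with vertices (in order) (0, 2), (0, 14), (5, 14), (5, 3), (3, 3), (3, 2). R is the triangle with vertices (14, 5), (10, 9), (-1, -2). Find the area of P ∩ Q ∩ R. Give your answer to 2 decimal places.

0.50

The intersection is the polygon with vertices (5,3), (4,3), (5,4).
By the shoelace formula its area is 0.50.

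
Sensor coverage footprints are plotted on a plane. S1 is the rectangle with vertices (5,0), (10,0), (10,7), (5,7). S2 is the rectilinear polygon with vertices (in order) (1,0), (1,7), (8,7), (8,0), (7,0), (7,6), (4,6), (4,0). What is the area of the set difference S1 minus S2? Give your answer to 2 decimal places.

26.00

|S1| = 35, |S1∩S2| = 9.
|S1 ∖ S2| = |S1| − |S1∩S2| = 35 − 9 = 26.00.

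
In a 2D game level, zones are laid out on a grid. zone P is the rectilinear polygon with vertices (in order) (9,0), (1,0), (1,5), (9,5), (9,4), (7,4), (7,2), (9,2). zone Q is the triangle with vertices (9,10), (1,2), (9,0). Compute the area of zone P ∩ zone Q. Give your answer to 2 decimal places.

The intersection is the polygon with vertices (9,5), (9,4), (7,4), (7,2), (9,2), (9,0), (1,2), (4,5).
By the shoelace formula its area is 23.50.

23.50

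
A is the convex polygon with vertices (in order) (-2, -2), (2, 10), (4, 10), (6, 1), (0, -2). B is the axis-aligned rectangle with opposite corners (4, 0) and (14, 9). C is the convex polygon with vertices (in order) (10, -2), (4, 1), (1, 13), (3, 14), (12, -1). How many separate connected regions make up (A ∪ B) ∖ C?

2

(A ∪ B) ∖ C splits into 2 disjoint pieces (area 47.7, area 34.9286).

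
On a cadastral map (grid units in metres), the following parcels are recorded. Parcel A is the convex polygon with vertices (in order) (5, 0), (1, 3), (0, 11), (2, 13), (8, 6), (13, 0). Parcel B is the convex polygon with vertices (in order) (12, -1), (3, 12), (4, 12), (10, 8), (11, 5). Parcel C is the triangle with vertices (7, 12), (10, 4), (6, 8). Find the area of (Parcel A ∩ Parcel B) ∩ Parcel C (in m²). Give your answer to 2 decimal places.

The region (Parcel A ∩ Parcel B) ∩ Parcel C is the polygon with vertices (8,6), (6,8), (6.064,8.258).
By the shoelace formula its area is 0.32.

0.32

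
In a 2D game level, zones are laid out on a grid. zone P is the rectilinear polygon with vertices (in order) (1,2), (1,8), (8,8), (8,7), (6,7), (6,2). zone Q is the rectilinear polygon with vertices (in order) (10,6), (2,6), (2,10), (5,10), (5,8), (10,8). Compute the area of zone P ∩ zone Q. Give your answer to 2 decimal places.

10.00

The intersection is the polygon with vertices (5,8), (8,8), (8,7), (6,7), (6,6), (2,6), (2,8).
By the shoelace formula its area is 10.00.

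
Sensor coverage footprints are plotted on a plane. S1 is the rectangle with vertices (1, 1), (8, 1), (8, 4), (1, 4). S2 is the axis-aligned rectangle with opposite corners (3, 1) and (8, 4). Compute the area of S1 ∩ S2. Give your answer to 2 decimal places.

|S1∩S2|: x∈[3,8], y∈[1,4] → 5·3 = 15.

15.00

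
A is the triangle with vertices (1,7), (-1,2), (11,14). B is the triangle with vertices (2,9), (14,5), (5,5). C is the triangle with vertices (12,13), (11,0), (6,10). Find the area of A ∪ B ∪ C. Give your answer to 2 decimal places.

65.56

By inclusion–exclusion:
Individual areas: |A| = 18, |B| = 18, |C| = 37.5.
|A∩B| = 2.1693.
|A∩C| = 0.8333.
|B∩C| = 4.9385.
|A∩B∩C| = 0.
|A ∪ B ∪ C| = 73.5 − 7.9411 + 0 = 65.56.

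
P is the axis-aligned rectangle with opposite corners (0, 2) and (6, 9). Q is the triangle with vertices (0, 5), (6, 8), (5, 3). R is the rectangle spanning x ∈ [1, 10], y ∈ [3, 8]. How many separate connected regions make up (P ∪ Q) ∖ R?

(P ∪ Q) ∖ R is a single connected region.

1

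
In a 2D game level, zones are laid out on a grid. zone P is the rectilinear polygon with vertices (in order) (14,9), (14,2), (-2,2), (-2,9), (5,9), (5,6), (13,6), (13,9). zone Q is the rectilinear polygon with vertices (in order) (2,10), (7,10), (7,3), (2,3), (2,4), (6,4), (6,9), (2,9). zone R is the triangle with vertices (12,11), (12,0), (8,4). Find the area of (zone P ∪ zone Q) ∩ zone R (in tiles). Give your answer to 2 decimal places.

The region (zone P ∪ zone Q) ∩ zone R is the polygon with vertices (10,2), (8,4), (9.143,6), (12,6), (12,2).
By the shoelace formula its area is 12.86.

12.86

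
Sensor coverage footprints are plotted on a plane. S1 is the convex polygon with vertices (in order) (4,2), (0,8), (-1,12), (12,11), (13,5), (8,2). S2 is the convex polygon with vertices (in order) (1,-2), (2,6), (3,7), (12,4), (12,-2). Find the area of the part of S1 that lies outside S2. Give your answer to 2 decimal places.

|S1| = 102, |S1∩S2| = 28.3383.
|S1 ∖ S2| = |S1| − |S1∩S2| = 102 − 28.3383 = 73.66.

73.66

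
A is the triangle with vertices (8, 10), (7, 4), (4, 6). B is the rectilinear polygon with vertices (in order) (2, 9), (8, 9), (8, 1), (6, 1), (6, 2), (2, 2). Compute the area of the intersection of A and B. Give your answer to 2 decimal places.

9.58

The intersection is the polygon with vertices (7,4), (4,6), (7,9), (7.833,9).
By the shoelace formula its area is 9.58.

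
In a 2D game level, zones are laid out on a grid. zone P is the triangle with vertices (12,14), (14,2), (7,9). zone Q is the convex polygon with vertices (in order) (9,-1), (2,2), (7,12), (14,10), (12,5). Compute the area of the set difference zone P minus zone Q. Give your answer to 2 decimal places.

11.00

|zone P| = 35, |zone P∩zone Q| = 23.998.
|zone P ∖ zone Q| = |zone P| − |zone P∩zone Q| = 35 − 23.998 = 11.00.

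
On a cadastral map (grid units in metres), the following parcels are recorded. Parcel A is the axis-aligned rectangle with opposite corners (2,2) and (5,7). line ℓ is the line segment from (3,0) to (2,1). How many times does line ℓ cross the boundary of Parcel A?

0

The segment lies entirely outside Parcel A and never meets its boundary.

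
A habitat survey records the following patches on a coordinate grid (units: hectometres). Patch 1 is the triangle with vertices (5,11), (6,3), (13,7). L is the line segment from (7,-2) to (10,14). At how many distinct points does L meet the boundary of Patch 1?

The segment meets the boundary at (9.057,8.971), (8.17,4.24).

2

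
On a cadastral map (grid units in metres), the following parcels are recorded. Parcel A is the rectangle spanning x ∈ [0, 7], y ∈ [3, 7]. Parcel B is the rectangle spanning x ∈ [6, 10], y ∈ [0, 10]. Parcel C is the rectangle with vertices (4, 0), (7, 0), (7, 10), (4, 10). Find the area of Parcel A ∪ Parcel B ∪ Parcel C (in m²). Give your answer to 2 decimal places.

By inclusion–exclusion:
Individual areas: |Parcel A| = 28, |Parcel B| = 40, |Parcel C| = 30.
|Parcel A∩Parcel B|: x∈[6,7], y∈[3,7] → 1·4 = 4.
|Parcel A∩Parcel C|: x∈[4,7], y∈[3,7] → 3·4 = 12.
|Parcel B∩Parcel C|: x∈[6,7], y∈[0,10] → 1·10 = 10.
|Parcel A∩Parcel B∩Parcel C| = 4.
|Parcel A ∪ Parcel B ∪ Parcel C| = 98 − 26 + 4 = 76.00.

76.00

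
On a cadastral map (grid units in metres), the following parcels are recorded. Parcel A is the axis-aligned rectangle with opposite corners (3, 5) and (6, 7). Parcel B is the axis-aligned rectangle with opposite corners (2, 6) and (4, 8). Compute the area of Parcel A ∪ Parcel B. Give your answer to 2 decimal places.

9.00

By inclusion–exclusion:
Individual areas: |Parcel A| = 6, |Parcel B| = 4.
|Parcel A∩Parcel B|: x∈[3,4], y∈[6,7] → 1·1 = 1.
|Parcel A ∪ Parcel B| = 10 − 1 = 9.00.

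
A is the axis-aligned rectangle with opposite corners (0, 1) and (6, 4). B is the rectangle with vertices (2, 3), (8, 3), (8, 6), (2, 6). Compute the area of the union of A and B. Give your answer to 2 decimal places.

32.00

By inclusion–exclusion:
Individual areas: |A| = 18, |B| = 18.
|A∩B|: x∈[2,6], y∈[3,4] → 4·1 = 4.
|A ∪ B| = 36 − 4 = 32.00.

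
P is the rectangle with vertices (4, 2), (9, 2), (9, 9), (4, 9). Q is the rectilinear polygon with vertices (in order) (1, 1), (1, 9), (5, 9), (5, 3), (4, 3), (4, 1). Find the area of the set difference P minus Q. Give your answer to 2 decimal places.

29.00

|P| = 35, |P∩Q| = 6.
|P ∖ Q| = |P| − |P∩Q| = 35 − 6 = 29.00.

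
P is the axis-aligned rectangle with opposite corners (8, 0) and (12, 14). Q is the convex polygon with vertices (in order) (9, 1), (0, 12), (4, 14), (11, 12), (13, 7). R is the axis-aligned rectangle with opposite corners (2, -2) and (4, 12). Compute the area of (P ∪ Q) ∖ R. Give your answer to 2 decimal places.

|P ∪ Q| = 106.8254.
|(P ∪ Q) ∩ R| = 7.3333.
|(P ∪ Q) ∖ R| = 106.8254 − 7.3333 = 99.49.

99.49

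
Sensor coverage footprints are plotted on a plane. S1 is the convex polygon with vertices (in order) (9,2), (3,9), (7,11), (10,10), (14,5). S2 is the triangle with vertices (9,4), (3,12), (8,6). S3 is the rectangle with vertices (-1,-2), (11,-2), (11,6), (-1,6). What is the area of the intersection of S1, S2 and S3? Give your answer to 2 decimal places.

0.50

The intersection is the polygon with vertices (9,4), (7.5,6), (8,6).
By the shoelace formula its area is 0.50.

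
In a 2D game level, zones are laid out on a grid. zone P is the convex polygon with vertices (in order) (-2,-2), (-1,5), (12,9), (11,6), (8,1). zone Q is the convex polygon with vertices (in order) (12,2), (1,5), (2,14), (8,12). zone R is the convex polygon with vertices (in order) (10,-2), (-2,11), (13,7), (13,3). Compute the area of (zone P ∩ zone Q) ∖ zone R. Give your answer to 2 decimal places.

3.10

|zone P ∩ zone Q| = 28.7115.
|(zone P ∩ zone Q) ∩ zone R| = 25.607.
|(zone P ∩ zone Q) ∖ zone R| = 28.7115 − 25.607 = 3.10.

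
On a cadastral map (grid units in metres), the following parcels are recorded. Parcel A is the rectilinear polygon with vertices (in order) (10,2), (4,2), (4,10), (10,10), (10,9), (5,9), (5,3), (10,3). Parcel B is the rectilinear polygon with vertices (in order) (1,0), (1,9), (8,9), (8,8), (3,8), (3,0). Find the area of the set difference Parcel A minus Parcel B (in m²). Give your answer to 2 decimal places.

|Parcel A| = 18, |Parcel A∩Parcel B| = 1.
|Parcel A ∖ Parcel B| = |Parcel A| − |Parcel A∩Parcel B| = 18 − 1 = 17.00.

17.00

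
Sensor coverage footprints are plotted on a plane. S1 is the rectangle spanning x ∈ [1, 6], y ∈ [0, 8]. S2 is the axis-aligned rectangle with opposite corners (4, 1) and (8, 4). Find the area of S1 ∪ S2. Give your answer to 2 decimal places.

By inclusion–exclusion:
Individual areas: |S1| = 40, |S2| = 12.
|S1∩S2|: x∈[4,6], y∈[1,4] → 2·3 = 6.
|S1 ∪ S2| = 52 − 6 = 46.00.

46.00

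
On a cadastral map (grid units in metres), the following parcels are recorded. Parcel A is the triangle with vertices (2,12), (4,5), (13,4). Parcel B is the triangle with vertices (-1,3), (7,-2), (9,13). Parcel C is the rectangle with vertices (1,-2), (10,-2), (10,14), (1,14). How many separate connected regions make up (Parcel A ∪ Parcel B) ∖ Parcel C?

2

(Parcel A ∪ Parcel B) ∖ Parcel C splits into 2 disjoint pieces (area 2.7727, area 3.25).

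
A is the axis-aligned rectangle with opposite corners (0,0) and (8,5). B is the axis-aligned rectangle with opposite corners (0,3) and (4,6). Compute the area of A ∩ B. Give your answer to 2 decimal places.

8.00

|A∩B|: x∈[0,4], y∈[3,5] → 4·2 = 8.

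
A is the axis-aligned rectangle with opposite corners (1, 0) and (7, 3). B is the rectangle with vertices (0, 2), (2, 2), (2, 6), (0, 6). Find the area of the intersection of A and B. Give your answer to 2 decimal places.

1.00

|A∩B|: x∈[1,2], y∈[2,3] → 1·1 = 1.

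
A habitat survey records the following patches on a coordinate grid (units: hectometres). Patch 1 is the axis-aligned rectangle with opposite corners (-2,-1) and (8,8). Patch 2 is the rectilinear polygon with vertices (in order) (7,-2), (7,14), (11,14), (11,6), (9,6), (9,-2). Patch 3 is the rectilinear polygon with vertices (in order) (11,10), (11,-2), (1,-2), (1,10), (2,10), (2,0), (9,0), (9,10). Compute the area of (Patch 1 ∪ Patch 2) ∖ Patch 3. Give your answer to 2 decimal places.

103.00

|Patch 1 ∪ Patch 2| = 129.
|(Patch 1 ∪ Patch 2) ∩ Patch 3| = 26.
|(Patch 1 ∪ Patch 2) ∖ Patch 3| = 129 − 26 = 103.00.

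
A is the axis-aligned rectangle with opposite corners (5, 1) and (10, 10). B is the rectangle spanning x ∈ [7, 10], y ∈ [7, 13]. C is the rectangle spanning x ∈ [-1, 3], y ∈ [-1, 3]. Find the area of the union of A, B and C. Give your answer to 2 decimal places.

70.00

By inclusion–exclusion:
Individual areas: |A| = 45, |B| = 18, |C| = 16.
|A∩B|: x∈[7,10], y∈[7,10] → 3·3 = 9.
|A∩C| = 0 (no overlap).
|B∩C| = 0 (no overlap).
|A∩B∩C| = 0.
|A ∪ B ∪ C| = 79 − 9 + 0 = 70.00.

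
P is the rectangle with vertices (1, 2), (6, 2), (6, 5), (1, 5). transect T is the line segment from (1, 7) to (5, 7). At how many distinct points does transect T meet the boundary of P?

The segment lies entirely outside P and never meets its boundary.

0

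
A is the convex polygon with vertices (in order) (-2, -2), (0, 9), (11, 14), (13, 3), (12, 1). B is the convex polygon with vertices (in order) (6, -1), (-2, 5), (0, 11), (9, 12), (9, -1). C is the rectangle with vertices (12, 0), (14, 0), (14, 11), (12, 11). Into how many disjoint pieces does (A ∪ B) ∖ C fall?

(A ∪ B) ∖ C is a single connected region.

1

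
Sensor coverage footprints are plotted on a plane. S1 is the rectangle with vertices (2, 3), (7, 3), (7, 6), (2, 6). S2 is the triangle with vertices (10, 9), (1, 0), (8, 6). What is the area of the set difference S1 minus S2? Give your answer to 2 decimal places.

|S1| = 15, |S1∩S2| = 1.8214.
|S1 ∖ S2| = |S1| − |S1∩S2| = 15 − 1.8214 = 13.18.

13.18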